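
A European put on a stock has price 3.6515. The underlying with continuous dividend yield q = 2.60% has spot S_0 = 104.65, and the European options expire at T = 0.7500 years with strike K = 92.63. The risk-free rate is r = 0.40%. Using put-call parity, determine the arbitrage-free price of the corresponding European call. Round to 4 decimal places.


Put-call parity: C - P = S_0 * exp(-qT) - K * exp(-rT).
S_0 * exp(-qT) = 104.6500 * 0.98068890 = 102.62909288
K * exp(-rT) = 92.6300 * 0.99700450 = 92.35252642
C = P + S*exp(-qT) - K*exp(-rT)
C = 3.6515 + 102.62909288 - 92.35252642 = 13.9281

Answer: Call price = 13.9281


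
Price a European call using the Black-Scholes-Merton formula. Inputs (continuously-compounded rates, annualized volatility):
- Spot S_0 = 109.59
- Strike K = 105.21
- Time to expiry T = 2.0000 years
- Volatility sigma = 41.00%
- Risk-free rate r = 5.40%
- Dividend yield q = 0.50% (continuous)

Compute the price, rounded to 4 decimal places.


d1 = (ln(S/K) + (r - q + 0.5*sigma^2) * T) / (sigma * sqrt(T)) = 0.52927421
d2 = d1 - sigma * sqrt(T) = -0.05055335
exp(-rT) = 0.89762760; exp(-qT) = 0.99004983
C = S_0 * exp(-qT) * N(d1) - K * exp(-rT) * N(d2)
N(d1) = 0.70169238; N(d2) = 0.47984072
C = 109.5900 * 0.99004983 * 0.70169238 - 105.2100 * 0.89762760 * 0.47984072 = 30.8174

Answer: Price = 30.8174


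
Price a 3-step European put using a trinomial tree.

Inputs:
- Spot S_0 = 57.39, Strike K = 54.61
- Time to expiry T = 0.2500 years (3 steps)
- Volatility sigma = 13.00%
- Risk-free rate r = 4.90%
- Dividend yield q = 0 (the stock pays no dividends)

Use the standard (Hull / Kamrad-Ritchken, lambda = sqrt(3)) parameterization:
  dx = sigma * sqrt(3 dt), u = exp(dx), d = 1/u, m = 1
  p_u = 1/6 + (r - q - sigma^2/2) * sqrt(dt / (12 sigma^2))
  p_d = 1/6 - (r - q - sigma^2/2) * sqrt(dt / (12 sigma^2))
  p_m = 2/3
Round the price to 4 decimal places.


dt = T/N = 0.083333; dx = sigma*sqrt(3*dt) = 0.065000
u = exp(dx) = 1.067159; d = 1/u = 0.937067
p_u = 0.192660, p_m = 0.666667, p_d = 0.140673
Discount per step: exp(-r*dt) = 0.995925
Stock lattice S(k, j) with j the centered position index:
  k=0: S(0,+0) = 57.3900
  k=1: S(1,-1) = 53.7783; S(1,+0) = 57.3900; S(1,+1) = 61.2443
  k=2: S(2,-2) = 50.3939; S(2,-1) = 53.7783; S(2,+0) = 57.3900; S(2,+1) = 61.2443; S(2,+2) = 65.3574
  k=3: S(3,-3) = 47.2225; S(3,-2) = 50.3939; S(3,-1) = 53.7783; S(3,+0) = 57.3900; S(3,+1) = 61.2443; S(3,+2) = 65.3574; S(3,+3) = 69.7467
Terminal payoffs V(N, j) = max(K - S_T, 0):
  V(3,-3) = 7.387519; V(3,-2) = 4.216103; V(3,-1) = 0.831698; V(3,+0) = 0.000000; V(3,+1) = 0.000000; V(3,+2) = 0.000000; V(3,+3) = 0.000000
Backward induction: V(k, j) = exp(-r*dt) * [p_u * V(k+1, j+1) + p_m * V(k+1, j) + p_d * V(k+1, j-1)]
  V(2,-2) = exp(-r*dt) * [p_u*0.831698 + p_m*4.216103 + p_d*7.387519] = 3.993854
  V(2,-1) = exp(-r*dt) * [p_u*0.000000 + p_m*0.831698 + p_d*4.216103] = 1.142881
  V(2,+0) = exp(-r*dt) * [p_u*0.000000 + p_m*0.000000 + p_d*0.831698] = 0.116521
  V(2,+1) = exp(-r*dt) * [p_u*0.000000 + p_m*0.000000 + p_d*0.000000] = 0.000000
  V(2,+2) = exp(-r*dt) * [p_u*0.000000 + p_m*0.000000 + p_d*0.000000] = 0.000000
  V(1,-1) = exp(-r*dt) * [p_u*0.116521 + p_m*1.142881 + p_d*3.993854] = 1.340712
  V(1,+0) = exp(-r*dt) * [p_u*0.000000 + p_m*0.116521 + p_d*1.142881] = 0.237481
  V(1,+1) = exp(-r*dt) * [p_u*0.000000 + p_m*0.000000 + p_d*0.116521] = 0.016325
  V(0,+0) = exp(-r*dt) * [p_u*0.016325 + p_m*0.237481 + p_d*1.340712] = 0.348642

Answer: Price = V(0,0) = 0.3486


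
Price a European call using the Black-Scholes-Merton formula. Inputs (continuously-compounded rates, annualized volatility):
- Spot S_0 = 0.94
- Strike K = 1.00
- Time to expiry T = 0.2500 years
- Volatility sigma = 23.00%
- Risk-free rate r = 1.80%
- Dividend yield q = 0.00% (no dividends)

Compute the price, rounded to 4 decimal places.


d1 = (ln(S/K) + (r - q + 0.5*sigma^2) * T) / (sigma * sqrt(T)) = -0.44141655
d2 = d1 - sigma * sqrt(T) = -0.55641655
exp(-rT) = 0.99551011; exp(-qT) = 1.00000000
C = S_0 * exp(-qT) * N(d1) - K * exp(-rT) * N(d2)
N(d1) = 0.32945573; N(d2) = 0.28896306
C = 0.9400 * 1.00000000 * 0.32945573 - 1.0000 * 0.99551011 * 0.28896306 = 0.0220

Answer: Price = 0.0220


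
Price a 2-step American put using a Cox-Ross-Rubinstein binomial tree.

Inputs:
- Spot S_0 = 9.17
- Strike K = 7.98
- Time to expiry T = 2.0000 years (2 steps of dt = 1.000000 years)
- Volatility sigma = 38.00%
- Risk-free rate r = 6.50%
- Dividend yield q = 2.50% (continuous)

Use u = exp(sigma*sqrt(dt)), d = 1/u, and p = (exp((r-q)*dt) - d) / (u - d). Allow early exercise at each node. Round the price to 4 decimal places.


Answer: Price = V(0,0) = 0.9503

Derivation:
dt = T/N = 1.000000
u = exp(sigma*sqrt(dt)) = 1.462285; d = 1/u = 0.683861
p = (exp((r-q)*dt) - d) / (u - d) = 0.458554
Discount per step: exp(-r*dt) = 0.937067
Stock lattice S(k, i) with i counting down-moves:
  k=0: S(0,0) = 9.1700
  k=1: S(1,0) = 13.4091; S(1,1) = 6.2710
  k=2: S(2,0) = 19.6080; S(2,1) = 9.1700; S(2,2) = 4.2885
Terminal payoffs V(N, i) = max(K - S_T, 0):
  V(2,0) = 0.000000; V(2,1) = 0.000000; V(2,2) = 3.691499
Backward induction: V(k, i) = exp(-r*dt) * [p * V(k+1, i) + (1-p) * V(k+1, i+1)]; then take max(V_cont, immediate exercise) for American.
  V(1,0) = exp(-r*dt) * [p*0.000000 + (1-p)*0.000000] = 0.000000; exercise = 0.000000; V(1,0) = max -> 0.000000
  V(1,1) = exp(-r*dt) * [p*0.000000 + (1-p)*3.691499] = 1.872960; exercise = 1.708991; V(1,1) = max -> 1.872960
  V(0,0) = exp(-r*dt) * [p*0.000000 + (1-p)*1.872960] = 0.950286; exercise = 0.000000; V(0,0) = max -> 0.950286


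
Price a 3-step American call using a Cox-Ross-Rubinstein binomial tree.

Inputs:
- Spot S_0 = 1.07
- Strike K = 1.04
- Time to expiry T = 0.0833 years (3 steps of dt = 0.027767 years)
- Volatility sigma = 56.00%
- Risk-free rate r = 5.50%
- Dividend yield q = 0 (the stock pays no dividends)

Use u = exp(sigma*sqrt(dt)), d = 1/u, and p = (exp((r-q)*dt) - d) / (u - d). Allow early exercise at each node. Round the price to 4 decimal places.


Answer: Price = V(0,0) = 0.0913

Derivation:
dt = T/N = 0.027767
u = exp(sigma*sqrt(dt)) = 1.097807; d = 1/u = 0.910907
p = (exp((r-q)*dt) - d) / (u - d) = 0.484866
Discount per step: exp(-r*dt) = 0.998474
Stock lattice S(k, i) with i counting down-moves:
  k=0: S(0,0) = 1.0700
  k=1: S(1,0) = 1.1747; S(1,1) = 0.9747
  k=2: S(2,0) = 1.2895; S(2,1) = 1.0700; S(2,2) = 0.8878
  k=3: S(3,0) = 1.4157; S(3,1) = 1.1747; S(3,2) = 0.9747; S(3,3) = 0.8087
Terminal payoffs V(N, i) = max(S_T - K, 0):
  V(3,0) = 0.375670; V(3,1) = 0.134654; V(3,2) = 0.000000; V(3,3) = 0.000000
Backward induction: V(k, i) = exp(-r*dt) * [p * V(k+1, i) + (1-p) * V(k+1, i+1)]; then take max(V_cont, immediate exercise) for American.
  V(2,0) = exp(-r*dt) * [p*0.375670 + (1-p)*0.134654] = 0.251130; exercise = 0.249543; V(2,0) = max -> 0.251130
  V(2,1) = exp(-r*dt) * [p*0.134654 + (1-p)*0.000000] = 0.065189; exercise = 0.030000; V(2,1) = max -> 0.065189
  V(2,2) = exp(-r*dt) * [p*0.000000 + (1-p)*0.000000] = 0.000000; exercise = 0.000000; V(2,2) = max -> 0.000000
  V(1,0) = exp(-r*dt) * [p*0.251130 + (1-p)*0.065189] = 0.155109; exercise = 0.134654; V(1,0) = max -> 0.155109
  V(1,1) = exp(-r*dt) * [p*0.065189 + (1-p)*0.000000] = 0.031560; exercise = 0.000000; V(1,1) = max -> 0.031560
  V(0,0) = exp(-r*dt) * [p*0.155109 + (1-p)*0.031560] = 0.091325; exercise = 0.030000; V(0,0) = max -> 0.091325


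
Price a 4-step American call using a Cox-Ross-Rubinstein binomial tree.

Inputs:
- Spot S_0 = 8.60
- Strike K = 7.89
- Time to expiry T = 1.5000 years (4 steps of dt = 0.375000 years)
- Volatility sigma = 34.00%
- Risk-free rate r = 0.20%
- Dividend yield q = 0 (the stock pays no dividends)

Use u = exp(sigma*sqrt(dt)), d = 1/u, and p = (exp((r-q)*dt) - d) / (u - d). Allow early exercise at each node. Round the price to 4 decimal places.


Answer: Price = V(0,0) = 1.7752

Derivation:
dt = T/N = 0.375000
u = exp(sigma*sqrt(dt)) = 1.231468; d = 1/u = 0.812039
p = (exp((r-q)*dt) - d) / (u - d) = 0.449924
Discount per step: exp(-r*dt) = 0.999250
Stock lattice S(k, i) with i counting down-moves:
  k=0: S(0,0) = 8.6000
  k=1: S(1,0) = 10.5906; S(1,1) = 6.9835
  k=2: S(2,0) = 13.0420; S(2,1) = 8.6000; S(2,2) = 5.6709
  k=3: S(3,0) = 16.0608; S(3,1) = 10.5906; S(3,2) = 6.9835; S(3,3) = 4.6050
  k=4: S(4,0) = 19.7784; S(4,1) = 13.0420; S(4,2) = 8.6000; S(4,3) = 5.6709; S(4,4) = 3.7394
Terminal payoffs V(N, i) = max(S_T - K, 0):
  V(4,0) = 11.888366; V(4,1) = 5.152007; V(4,2) = 0.710000; V(4,3) = 0.000000; V(4,4) = 0.000000
Backward induction: V(k, i) = exp(-r*dt) * [p * V(k+1, i) + (1-p) * V(k+1, i+1)]; then take max(V_cont, immediate exercise) for American.
  V(3,0) = exp(-r*dt) * [p*11.888366 + (1-p)*5.152007] = 8.176724; exercise = 8.170809; V(3,0) = max -> 8.176724
  V(3,1) = exp(-r*dt) * [p*5.152007 + (1-p)*0.710000] = 2.706537; exercise = 2.700621; V(3,1) = max -> 2.706537
  V(3,2) = exp(-r*dt) * [p*0.710000 + (1-p)*0.000000] = 0.319207; exercise = 0.000000; V(3,2) = max -> 0.319207
  V(3,3) = exp(-r*dt) * [p*0.000000 + (1-p)*0.000000] = 0.000000; exercise = 0.000000; V(3,3) = max -> 0.000000
  V(2,0) = exp(-r*dt) * [p*8.176724 + (1-p)*2.706537] = 5.163833; exercise = 5.152007; V(2,0) = max -> 5.163833
  V(2,1) = exp(-r*dt) * [p*2.706537 + (1-p)*0.319207] = 1.392280; exercise = 0.710000; V(2,1) = max -> 1.392280
  V(2,2) = exp(-r*dt) * [p*0.319207 + (1-p)*0.000000] = 0.143511; exercise = 0.000000; V(2,2) = max -> 0.143511
  V(1,0) = exp(-r*dt) * [p*5.163833 + (1-p)*1.392280] = 3.086878; exercise = 2.700621; V(1,0) = max -> 3.086878
  V(1,1) = exp(-r*dt) * [p*1.392280 + (1-p)*0.143511] = 0.704834; exercise = 0.000000; V(1,1) = max -> 0.704834
  V(0,0) = exp(-r*dt) * [p*3.086878 + (1-p)*0.704834] = 1.775242; exercise = 0.710000; V(0,0) = max -> 1.775242


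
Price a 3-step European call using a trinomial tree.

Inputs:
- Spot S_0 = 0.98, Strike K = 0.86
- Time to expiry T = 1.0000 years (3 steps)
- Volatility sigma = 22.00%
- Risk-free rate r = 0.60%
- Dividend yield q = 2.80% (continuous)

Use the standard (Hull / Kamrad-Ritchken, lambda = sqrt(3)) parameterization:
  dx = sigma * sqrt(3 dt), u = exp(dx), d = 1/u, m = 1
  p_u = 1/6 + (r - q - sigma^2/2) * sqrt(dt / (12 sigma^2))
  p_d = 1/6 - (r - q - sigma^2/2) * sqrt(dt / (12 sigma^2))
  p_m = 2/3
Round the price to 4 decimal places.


dt = T/N = 0.333333; dx = sigma*sqrt(3*dt) = 0.220000
u = exp(dx) = 1.246077; d = 1/u = 0.802519
p_u = 0.131667, p_m = 0.666667, p_d = 0.201667
Discount per step: exp(-r*dt) = 0.998002
Stock lattice S(k, j) with j the centered position index:
  k=0: S(0,+0) = 0.9800
  k=1: S(1,-1) = 0.7865; S(1,+0) = 0.9800; S(1,+1) = 1.2212
  k=2: S(2,-2) = 0.6312; S(2,-1) = 0.7865; S(2,+0) = 0.9800; S(2,+1) = 1.2212; S(2,+2) = 1.5217
  k=3: S(3,-3) = 0.5065; S(3,-2) = 0.6312; S(3,-1) = 0.7865; S(3,+0) = 0.9800; S(3,+1) = 1.2212; S(3,+2) = 1.5217; S(3,+3) = 1.8961
Terminal payoffs V(N, j) = max(S_T - K, 0):
  V(3,-3) = 0.000000; V(3,-2) = 0.000000; V(3,-1) = 0.000000; V(3,+0) = 0.120000; V(3,+1) = 0.361155; V(3,+2) = 0.661653; V(3,+3) = 1.036096
Backward induction: V(k, j) = exp(-r*dt) * [p_u * V(k+1, j+1) + p_m * V(k+1, j) + p_d * V(k+1, j-1)]
  V(2,-2) = exp(-r*dt) * [p_u*0.000000 + p_m*0.000000 + p_d*0.000000] = 0.000000
  V(2,-1) = exp(-r*dt) * [p_u*0.120000 + p_m*0.000000 + p_d*0.000000] = 0.015768
  V(2,+0) = exp(-r*dt) * [p_u*0.361155 + p_m*0.120000 + p_d*0.000000] = 0.127297
  V(2,+1) = exp(-r*dt) * [p_u*0.661653 + p_m*0.361155 + p_d*0.120000] = 0.351384
  V(2,+2) = exp(-r*dt) * [p_u*1.036096 + p_m*0.661653 + p_d*0.361155] = 0.649055
  V(1,-1) = exp(-r*dt) * [p_u*0.127297 + p_m*0.015768 + p_d*0.000000] = 0.027219
  V(1,+0) = exp(-r*dt) * [p_u*0.351384 + p_m*0.127297 + p_d*0.015768] = 0.134042
  V(1,+1) = exp(-r*dt) * [p_u*0.649055 + p_m*0.351384 + p_d*0.127297] = 0.344697
  V(0,+0) = exp(-r*dt) * [p_u*0.344697 + p_m*0.134042 + p_d*0.027219] = 0.139955

Answer: Price = V(0,0) = 0.1400


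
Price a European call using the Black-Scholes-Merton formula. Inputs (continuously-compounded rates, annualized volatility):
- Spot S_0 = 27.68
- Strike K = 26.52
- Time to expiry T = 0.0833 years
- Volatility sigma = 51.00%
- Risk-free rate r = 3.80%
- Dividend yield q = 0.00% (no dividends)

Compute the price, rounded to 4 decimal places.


d1 = (ln(S/K) + (r - q + 0.5*sigma^2) * T) / (sigma * sqrt(T)) = 0.38594776
d2 = d1 - sigma * sqrt(T) = 0.23875289
exp(-rT) = 0.99683960; exp(-qT) = 1.00000000
C = S_0 * exp(-qT) * N(d1) - K * exp(-rT) * N(d2)
N(d1) = 0.65023232; N(d2) = 0.59435140
C = 27.6800 * 1.00000000 * 0.65023232 - 26.5200 * 0.99683960 * 0.59435140 = 2.2860

Answer: Price = 2.2860


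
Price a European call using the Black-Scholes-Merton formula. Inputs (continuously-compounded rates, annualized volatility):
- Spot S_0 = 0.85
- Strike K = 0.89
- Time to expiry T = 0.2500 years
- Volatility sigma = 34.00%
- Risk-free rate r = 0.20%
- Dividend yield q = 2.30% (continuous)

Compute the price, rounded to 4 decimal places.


d1 = (ln(S/K) + (r - q + 0.5*sigma^2) * T) / (sigma * sqrt(T)) = -0.21638302
d2 = d1 - sigma * sqrt(T) = -0.38638302
exp(-rT) = 0.99950012; exp(-qT) = 0.99426650
C = S_0 * exp(-qT) * N(d1) - K * exp(-rT) * N(d2)
N(d1) = 0.41434460; N(d2) = 0.34960651
C = 0.8500 * 0.99426650 * 0.41434460 - 0.8900 * 0.99950012 * 0.34960651 = 0.0392

Answer: Price = 0.0392


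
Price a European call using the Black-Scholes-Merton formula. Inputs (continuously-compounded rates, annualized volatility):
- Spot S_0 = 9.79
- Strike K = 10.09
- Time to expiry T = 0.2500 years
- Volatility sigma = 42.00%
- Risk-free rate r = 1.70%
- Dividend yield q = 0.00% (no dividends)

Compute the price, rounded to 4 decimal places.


Answer: Price = 0.7071

Derivation:
d1 = (ln(S/K) + (r - q + 0.5*sigma^2) * T) / (sigma * sqrt(T)) = -0.01849228
d2 = d1 - sigma * sqrt(T) = -0.22849228
exp(-rT) = 0.99575902; exp(-qT) = 1.00000000
C = S_0 * exp(-qT) * N(d1) - K * exp(-rT) * N(d2)
N(d1) = 0.49262307; N(d2) = 0.40963178
C = 9.7900 * 1.00000000 * 0.49262307 - 10.0900 * 0.99575902 * 0.40963178 = 0.7071


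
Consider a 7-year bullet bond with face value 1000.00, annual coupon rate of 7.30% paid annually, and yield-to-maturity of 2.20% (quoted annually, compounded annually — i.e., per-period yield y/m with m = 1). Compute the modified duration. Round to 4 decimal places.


Answer: Modified duration = 5.7826

Derivation:
Coupon per period c = face * coupon_rate / m = 73.000000
Periods per year m = 1; per-period yield y/m = 0.022000
Number of cashflows N = 7
Cashflows (t years, CF_t, discount factor 1/(1+y/m)^(m*t), PV):
  t = 1.0000: CF_t = 73.000000, DF = 0.978474, PV = 71.428571
  t = 2.0000: CF_t = 73.000000, DF = 0.957411, PV = 69.890970
  t = 3.0000: CF_t = 73.000000, DF = 0.936801, PV = 68.386468
  t = 4.0000: CF_t = 73.000000, DF = 0.916635, PV = 66.914352
  t = 5.0000: CF_t = 73.000000, DF = 0.896903, PV = 65.473926
  t = 6.0000: CF_t = 73.000000, DF = 0.877596, PV = 64.064507
  t = 7.0000: CF_t = 1073.000000, DF = 0.858704, PV = 921.389909
Price P = sum_t PV_t = 1327.548702
First compute Macaulay numerator sum_t t * PV_t:
  t * PV_t at t = 1.0000: 71.428571
  t * PV_t at t = 2.0000: 139.781940
  t * PV_t at t = 3.0000: 205.159403
  t * PV_t at t = 4.0000: 267.657408
  t * PV_t at t = 5.0000: 327.369628
  t * PV_t at t = 6.0000: 384.387039
  t * PV_t at t = 7.0000: 6449.729360
Macaulay duration D = 7845.513351 / 1327.548702 = 5.909774
Modified duration = D / (1 + y/m) = 5.909774 / (1 + 0.022000) = 5.782558


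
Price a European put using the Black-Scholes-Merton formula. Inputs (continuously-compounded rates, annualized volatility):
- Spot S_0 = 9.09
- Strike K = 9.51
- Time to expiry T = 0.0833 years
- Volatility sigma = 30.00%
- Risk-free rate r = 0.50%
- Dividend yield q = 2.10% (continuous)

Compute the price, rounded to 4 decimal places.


Answer: Price = 0.5819

Derivation:
d1 = (ln(S/K) + (r - q + 0.5*sigma^2) * T) / (sigma * sqrt(T)) = -0.49377098
d2 = d1 - sigma * sqrt(T) = -0.58035620
exp(-rT) = 0.99958359; exp(-qT) = 0.99825223
P = K * exp(-rT) * N(-d2) - S_0 * exp(-qT) * N(-d1)
N(-d1) = 0.68926604; N(-d2) = 0.71916278
P = 9.5100 * 0.99958359 * 0.71916278 - 9.0900 * 0.99825223 * 0.68926604 = 0.5819


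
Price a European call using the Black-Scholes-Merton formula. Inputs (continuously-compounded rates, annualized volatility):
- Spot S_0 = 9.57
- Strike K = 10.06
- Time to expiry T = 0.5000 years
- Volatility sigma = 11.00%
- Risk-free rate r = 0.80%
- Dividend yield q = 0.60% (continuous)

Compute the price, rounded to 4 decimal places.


d1 = (ln(S/K) + (r - q + 0.5*sigma^2) * T) / (sigma * sqrt(T)) = -0.59022793
d2 = d1 - sigma * sqrt(T) = -0.66800968
exp(-rT) = 0.99600799; exp(-qT) = 0.99700450
C = S_0 * exp(-qT) * N(d1) - K * exp(-rT) * N(d2)
N(d1) = 0.27751892; N(d2) = 0.25206371
C = 9.5700 * 0.99700450 * 0.27751892 - 10.0600 * 0.99600799 * 0.25206371 = 0.1223

Answer: Price = 0.1223


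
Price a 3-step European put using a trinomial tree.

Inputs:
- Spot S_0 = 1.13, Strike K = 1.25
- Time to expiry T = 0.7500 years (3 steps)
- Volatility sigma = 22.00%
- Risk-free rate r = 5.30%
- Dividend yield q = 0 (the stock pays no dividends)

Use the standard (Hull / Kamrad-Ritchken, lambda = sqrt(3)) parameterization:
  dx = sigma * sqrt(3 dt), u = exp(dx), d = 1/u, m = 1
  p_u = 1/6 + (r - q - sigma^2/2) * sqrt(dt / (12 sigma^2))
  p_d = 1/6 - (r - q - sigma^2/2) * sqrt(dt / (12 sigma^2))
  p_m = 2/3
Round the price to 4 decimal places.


Answer: Price = V(0,0) = 0.1323

Derivation:
dt = T/N = 0.250000; dx = sigma*sqrt(3*dt) = 0.190526
u = exp(dx) = 1.209885; d = 1/u = 0.826525
p_u = 0.185562, p_m = 0.666667, p_d = 0.147772
Discount per step: exp(-r*dt) = 0.986837
Stock lattice S(k, j) with j the centered position index:
  k=0: S(0,+0) = 1.1300
  k=1: S(1,-1) = 0.9340; S(1,+0) = 1.1300; S(1,+1) = 1.3672
  k=2: S(2,-2) = 0.7720; S(2,-1) = 0.9340; S(2,+0) = 1.1300; S(2,+1) = 1.3672; S(2,+2) = 1.6541
  k=3: S(3,-3) = 0.6380; S(3,-2) = 0.7720; S(3,-1) = 0.9340; S(3,+0) = 1.1300; S(3,+1) = 1.3672; S(3,+2) = 1.6541; S(3,+3) = 2.0013
Terminal payoffs V(N, j) = max(K - S_T, 0):
  V(3,-3) = 0.611963; V(3,-2) = 0.478048; V(3,-1) = 0.316027; V(3,+0) = 0.120000; V(3,+1) = 0.000000; V(3,+2) = 0.000000; V(3,+3) = 0.000000
Backward induction: V(k, j) = exp(-r*dt) * [p_u * V(k+1, j+1) + p_m * V(k+1, j) + p_d * V(k+1, j-1)]
  V(2,-2) = exp(-r*dt) * [p_u*0.316027 + p_m*0.478048 + p_d*0.611963] = 0.461615
  V(2,-1) = exp(-r*dt) * [p_u*0.120000 + p_m*0.316027 + p_d*0.478048] = 0.299598
  V(2,+0) = exp(-r*dt) * [p_u*0.000000 + p_m*0.120000 + p_d*0.316027] = 0.125032
  V(2,+1) = exp(-r*dt) * [p_u*0.000000 + p_m*0.000000 + p_d*0.120000] = 0.017499
  V(2,+2) = exp(-r*dt) * [p_u*0.000000 + p_m*0.000000 + p_d*0.000000] = 0.000000
  V(1,-1) = exp(-r*dt) * [p_u*0.125032 + p_m*0.299598 + p_d*0.461615] = 0.287315
  V(1,+0) = exp(-r*dt) * [p_u*0.017499 + p_m*0.125032 + p_d*0.299598] = 0.129151
  V(1,+1) = exp(-r*dt) * [p_u*0.000000 + p_m*0.017499 + p_d*0.125032] = 0.029746
  V(0,+0) = exp(-r*dt) * [p_u*0.029746 + p_m*0.129151 + p_d*0.287315] = 0.132313


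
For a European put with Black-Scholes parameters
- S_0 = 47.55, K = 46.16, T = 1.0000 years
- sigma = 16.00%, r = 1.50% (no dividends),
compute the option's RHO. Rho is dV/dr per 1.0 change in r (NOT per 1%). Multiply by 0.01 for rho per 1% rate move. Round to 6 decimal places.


d1 = 0.3591760424; d2 = 0.1991760424
phi(d1) = 0.3740214060; exp(-qT) = 1.0000000000; exp(-rT) = 0.9851119396
N(-d2) = 0.4210625197
Rho = -K*T*exp(-rT)*N(-d2) = -46.1600 * 1.0000 * 0.9851119396 * 0.4210625197 = -19.146878

Answer: Rho = -19.146878


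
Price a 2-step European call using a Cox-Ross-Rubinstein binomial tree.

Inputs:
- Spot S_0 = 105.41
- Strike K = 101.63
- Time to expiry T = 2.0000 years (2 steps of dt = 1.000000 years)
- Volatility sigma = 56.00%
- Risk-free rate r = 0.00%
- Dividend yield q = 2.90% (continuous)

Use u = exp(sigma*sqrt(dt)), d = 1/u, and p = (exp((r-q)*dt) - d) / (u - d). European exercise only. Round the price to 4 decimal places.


Answer: Price = V(0,0) = 27.1895

Derivation:
dt = T/N = 1.000000
u = exp(sigma*sqrt(dt)) = 1.750673; d = 1/u = 0.571209
p = (exp((r-q)*dt) - d) / (u - d) = 0.339313
Discount per step: exp(-r*dt) = 1.000000
Stock lattice S(k, i) with i counting down-moves:
  k=0: S(0,0) = 105.4100
  k=1: S(1,0) = 184.5384; S(1,1) = 60.2111
  k=2: S(2,0) = 323.0663; S(2,1) = 105.4100; S(2,2) = 34.3932
Terminal payoffs V(N, i) = max(S_T - K, 0):
  V(2,0) = 221.436282; V(2,1) = 3.780000; V(2,2) = 0.000000
Backward induction: V(k, i) = exp(-r*dt) * [p * V(k+1, i) + (1-p) * V(k+1, i+1)].
  V(1,0) = exp(-r*dt) * [p*221.436282 + (1-p)*3.780000] = 77.633629
  V(1,1) = exp(-r*dt) * [p*3.780000 + (1-p)*0.000000] = 1.282604
  V(0,0) = exp(-r*dt) * [p*77.633629 + (1-p)*1.282604] = 27.189507


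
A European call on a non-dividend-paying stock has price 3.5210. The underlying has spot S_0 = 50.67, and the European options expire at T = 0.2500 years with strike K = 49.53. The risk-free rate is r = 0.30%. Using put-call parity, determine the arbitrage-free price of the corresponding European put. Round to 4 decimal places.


Answer: Put price = 2.3439

Derivation:
Put-call parity: C - P = S_0 * exp(-qT) - K * exp(-rT).
S_0 * exp(-qT) = 50.6700 * 1.00000000 = 50.67000000
K * exp(-rT) = 49.5300 * 0.99925028 = 49.49286643
P = C - S*exp(-qT) + K*exp(-rT)
P = 3.5210 - 50.67000000 + 49.49286643 = 2.3439


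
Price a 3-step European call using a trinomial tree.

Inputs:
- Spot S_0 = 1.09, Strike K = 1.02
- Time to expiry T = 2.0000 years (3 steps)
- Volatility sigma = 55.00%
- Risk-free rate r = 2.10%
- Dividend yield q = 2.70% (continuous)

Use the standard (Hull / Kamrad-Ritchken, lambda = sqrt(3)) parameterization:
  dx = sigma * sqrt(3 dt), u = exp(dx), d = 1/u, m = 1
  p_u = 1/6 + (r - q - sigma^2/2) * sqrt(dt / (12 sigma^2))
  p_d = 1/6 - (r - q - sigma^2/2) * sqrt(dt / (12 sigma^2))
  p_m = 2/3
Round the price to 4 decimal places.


dt = T/N = 0.666667; dx = sigma*sqrt(3*dt) = 0.777817
u = exp(dx) = 2.176716; d = 1/u = 0.459408
p_u = 0.099277, p_m = 0.666667, p_d = 0.234056
Discount per step: exp(-r*dt) = 0.986098
Stock lattice S(k, j) with j the centered position index:
  k=0: S(0,+0) = 1.0900
  k=1: S(1,-1) = 0.5008; S(1,+0) = 1.0900; S(1,+1) = 2.3726
  k=2: S(2,-2) = 0.2301; S(2,-1) = 0.5008; S(2,+0) = 1.0900; S(2,+1) = 2.3726; S(2,+2) = 5.1645
  k=3: S(3,-3) = 0.1057; S(3,-2) = 0.2301; S(3,-1) = 0.5008; S(3,+0) = 1.0900; S(3,+1) = 2.3726; S(3,+2) = 5.1645; S(3,+3) = 11.2417
Terminal payoffs V(N, j) = max(S_T - K, 0):
  V(3,-3) = 0.000000; V(3,-2) = 0.000000; V(3,-1) = 0.000000; V(3,+0) = 0.070000; V(3,+1) = 1.352621; V(3,+2) = 4.144522; V(3,+3) = 10.221700
Backward induction: V(k, j) = exp(-r*dt) * [p_u * V(k+1, j+1) + p_m * V(k+1, j) + p_d * V(k+1, j-1)]
  V(2,-2) = exp(-r*dt) * [p_u*0.000000 + p_m*0.000000 + p_d*0.000000] = 0.000000
  V(2,-1) = exp(-r*dt) * [p_u*0.070000 + p_m*0.000000 + p_d*0.000000] = 0.006853
  V(2,+0) = exp(-r*dt) * [p_u*1.352621 + p_m*0.070000 + p_d*0.000000] = 0.178435
  V(2,+1) = exp(-r*dt) * [p_u*4.144522 + p_m*1.352621 + p_d*0.070000] = 1.311103
  V(2,+2) = exp(-r*dt) * [p_u*10.221700 + p_m*4.144522 + p_d*1.352621] = 4.037464
  V(1,-1) = exp(-r*dt) * [p_u*0.178435 + p_m*0.006853 + p_d*0.000000] = 0.021973
  V(1,+0) = exp(-r*dt) * [p_u*1.311103 + p_m*0.178435 + p_d*0.006853] = 0.247238
  V(1,+1) = exp(-r*dt) * [p_u*4.037464 + p_m*1.311103 + p_d*0.178435] = 1.298356
  V(0,+0) = exp(-r*dt) * [p_u*1.298356 + p_m*0.247238 + p_d*0.021973] = 0.294711

Answer: Price = V(0,0) = 0.2947


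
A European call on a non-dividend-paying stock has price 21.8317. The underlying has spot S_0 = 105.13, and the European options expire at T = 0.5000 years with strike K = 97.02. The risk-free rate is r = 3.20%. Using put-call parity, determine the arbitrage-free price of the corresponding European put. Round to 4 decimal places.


Answer: Put price = 12.1817

Derivation:
Put-call parity: C - P = S_0 * exp(-qT) - K * exp(-rT).
S_0 * exp(-qT) = 105.1300 * 1.00000000 = 105.13000000
K * exp(-rT) = 97.0200 * 0.98412732 = 95.48003259
P = C - S*exp(-qT) + K*exp(-rT)
P = 21.8317 - 105.13000000 + 95.48003259 = 12.1817


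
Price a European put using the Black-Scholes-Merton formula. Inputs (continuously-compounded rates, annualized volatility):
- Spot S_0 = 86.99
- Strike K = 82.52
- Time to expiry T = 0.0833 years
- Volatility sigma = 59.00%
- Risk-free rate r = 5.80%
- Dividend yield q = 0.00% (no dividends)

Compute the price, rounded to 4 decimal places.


Answer: Price = 3.6275

Derivation:
d1 = (ln(S/K) + (r - q + 0.5*sigma^2) * T) / (sigma * sqrt(T)) = 0.42330539
d2 = d1 - sigma * sqrt(T) = 0.25302113
exp(-rT) = 0.99518025; exp(-qT) = 1.00000000
P = K * exp(-rT) * N(-d2) - S_0 * exp(-qT) * N(-d1)
N(-d1) = 0.33603623; N(-d2) = 0.40012594
P = 82.5200 * 0.99518025 * 0.40012594 - 86.9900 * 1.00000000 * 0.33603623 = 3.6275


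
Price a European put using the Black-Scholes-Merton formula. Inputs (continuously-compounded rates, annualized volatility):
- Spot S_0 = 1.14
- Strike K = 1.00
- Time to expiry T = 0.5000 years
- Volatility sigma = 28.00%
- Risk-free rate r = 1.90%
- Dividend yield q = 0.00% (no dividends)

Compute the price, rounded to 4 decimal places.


Answer: Price = 0.0295

Derivation:
d1 = (ln(S/K) + (r - q + 0.5*sigma^2) * T) / (sigma * sqrt(T)) = 0.80876986
d2 = d1 - sigma * sqrt(T) = 0.61077996
exp(-rT) = 0.99054498; exp(-qT) = 1.00000000
P = K * exp(-rT) * N(-d2) - S_0 * exp(-qT) * N(-d1)
N(-d1) = 0.20932377; N(-d2) = 0.27067263
P = 1.0000 * 0.99054498 * 0.27067263 - 1.1400 * 1.00000000 * 0.20932377 = 0.0295


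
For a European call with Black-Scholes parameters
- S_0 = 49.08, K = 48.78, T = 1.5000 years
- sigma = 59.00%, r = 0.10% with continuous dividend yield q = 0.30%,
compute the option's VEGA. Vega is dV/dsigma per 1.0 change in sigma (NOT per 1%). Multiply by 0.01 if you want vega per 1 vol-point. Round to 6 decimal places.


Answer: Vega = 22.329348

Derivation:
d1 = 0.3656330187; d2 = -0.3569664554
phi(d1) = 0.3731472051; exp(-qT) = 0.9955101098; exp(-rT) = 0.9985011244
Vega = S * exp(-qT) * phi(d1) * sqrt(T) = 49.0800 * 0.9955101098 * 0.3731472051 * 1.2247448714 = 22.329348


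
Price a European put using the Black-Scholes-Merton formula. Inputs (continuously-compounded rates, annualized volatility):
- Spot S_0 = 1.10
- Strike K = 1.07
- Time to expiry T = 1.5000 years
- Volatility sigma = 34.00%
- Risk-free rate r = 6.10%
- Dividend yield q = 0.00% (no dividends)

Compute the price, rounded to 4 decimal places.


Answer: Price = 0.1163

Derivation:
d1 = (ln(S/K) + (r - q + 0.5*sigma^2) * T) / (sigma * sqrt(T)) = 0.49434433
d2 = d1 - sigma * sqrt(T) = 0.07793107
exp(-rT) = 0.91256132; exp(-qT) = 1.00000000
P = K * exp(-rT) * N(-d2) - S_0 * exp(-qT) * N(-d1)
N(-d1) = 0.31053151; N(-d2) = 0.46894144
P = 1.0700 * 0.91256132 * 0.46894144 - 1.1000 * 1.00000000 * 0.31053151 = 0.1163


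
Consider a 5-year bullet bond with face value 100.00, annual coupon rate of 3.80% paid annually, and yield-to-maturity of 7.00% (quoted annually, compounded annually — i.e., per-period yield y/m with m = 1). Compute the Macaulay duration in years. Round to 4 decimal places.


Coupon per period c = face * coupon_rate / m = 3.800000
Periods per year m = 1; per-period yield y/m = 0.070000
Number of cashflows N = 5
Cashflows (t years, CF_t, discount factor 1/(1+y/m)^(m*t), PV):
  t = 1.0000: CF_t = 3.800000, DF = 0.934579, PV = 3.551402
  t = 2.0000: CF_t = 3.800000, DF = 0.873439, PV = 3.319067
  t = 3.0000: CF_t = 3.800000, DF = 0.816298, PV = 3.101932
  t = 4.0000: CF_t = 3.800000, DF = 0.762895, PV = 2.899002
  t = 5.0000: CF_t = 103.800000, DF = 0.712986, PV = 74.007965
Price P = sum_t PV_t = 86.879368
Macaulay numerator sum_t t * PV_t:
  t * PV_t at t = 1.0000: 3.551402
  t * PV_t at t = 2.0000: 6.638134
  t * PV_t at t = 3.0000: 9.305796
  t * PV_t at t = 4.0000: 11.596007
  t * PV_t at t = 5.0000: 370.039827
Macaulay duration D = (sum_t t * PV_t) / P = 401.131166 / 86.879368 = 4.617105

Answer: Macaulay duration = 4.6171 years


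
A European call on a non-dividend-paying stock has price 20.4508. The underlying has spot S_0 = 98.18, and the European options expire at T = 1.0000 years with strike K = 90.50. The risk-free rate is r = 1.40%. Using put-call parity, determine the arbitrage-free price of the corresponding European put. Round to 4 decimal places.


Put-call parity: C - P = S_0 * exp(-qT) - K * exp(-rT).
S_0 * exp(-qT) = 98.1800 * 1.00000000 = 98.18000000
K * exp(-rT) = 90.5000 * 0.98609754 = 89.24182776
P = C - S*exp(-qT) + K*exp(-rT)
P = 20.4508 - 98.18000000 + 89.24182776 = 11.5126

Answer: Put price = 11.5126


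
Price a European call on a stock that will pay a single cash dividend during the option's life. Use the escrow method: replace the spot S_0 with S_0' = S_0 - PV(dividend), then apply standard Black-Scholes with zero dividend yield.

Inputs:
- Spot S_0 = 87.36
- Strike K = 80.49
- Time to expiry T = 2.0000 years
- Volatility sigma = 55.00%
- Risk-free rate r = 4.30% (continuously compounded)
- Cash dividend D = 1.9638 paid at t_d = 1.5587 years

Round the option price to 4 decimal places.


PV(D) = D * exp(-r * t_d) = 1.9638 * 0.93517266 = 1.83649208
S_0' = S_0 - PV(D) = 87.3600 - 1.83649208 = 85.52350792
d1 = (ln(S_0'/K) + (r + sigma^2/2)*T) / (sigma*sqrt(T)) = 0.57745982
d2 = d1 - sigma*sqrt(T) = -0.20035764
exp(-rT) = 0.91759423
N(d1) = 0.71818556; N(d2) = 0.42060044
C = S_0' * N(d1) - K * exp(-rT) * N(d2) = 85.52350792 * 0.71818556 - 80.4900 * 0.91759423 * 0.42060044 = 30.3574

Answer: Price = 30.3574


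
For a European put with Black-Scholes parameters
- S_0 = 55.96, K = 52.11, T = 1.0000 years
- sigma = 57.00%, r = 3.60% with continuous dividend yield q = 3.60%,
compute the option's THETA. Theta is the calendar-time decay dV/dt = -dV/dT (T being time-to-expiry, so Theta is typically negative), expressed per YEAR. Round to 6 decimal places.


Answer: Theta = -5.285342

Derivation:
d1 = 0.4100531243; d2 = -0.1599468757
phi(d1) = 0.3667736731; exp(-qT) = 0.9646402935; exp(-rT) = 0.9646402935
Theta = -S*exp(-qT)*phi(d1)*sigma/(2*sqrt(T)) + r*K*exp(-rT)*N(-d2) - q*S*exp(-qT)*N(-d1)
N(-d1) = 0.3408834889; N(-d2) = 0.5635385388; sqrt(T) = 1.0000000000
Term 1 = -55.9600 * 0.9646402935 * 0.3667736731 * 0.5700 / (2 * 1.0000000000) = -5.6426890590
Term 2 = 0.0360 * 52.1100 * 0.9646402935 * 0.5635385388 = 1.0197943328
Term 3 = -0.0360 * 55.9600 * 0.9646402935 * 0.3408834889 = -0.6624476616
Theta = -5.6426890590 + (1.0197943328) + (-0.6624476616) = -5.285342


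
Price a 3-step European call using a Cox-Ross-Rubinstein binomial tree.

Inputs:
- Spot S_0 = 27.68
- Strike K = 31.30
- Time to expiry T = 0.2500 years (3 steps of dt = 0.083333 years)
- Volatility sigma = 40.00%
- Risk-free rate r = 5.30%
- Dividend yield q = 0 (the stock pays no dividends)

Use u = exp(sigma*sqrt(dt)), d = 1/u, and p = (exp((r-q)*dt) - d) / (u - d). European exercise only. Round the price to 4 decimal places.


dt = T/N = 0.083333
u = exp(sigma*sqrt(dt)) = 1.122401; d = 1/u = 0.890947
p = (exp((r-q)*dt) - d) / (u - d) = 0.490289
Discount per step: exp(-r*dt) = 0.995593
Stock lattice S(k, i) with i counting down-moves:
  k=0: S(0,0) = 27.6800
  k=1: S(1,0) = 31.0681; S(1,1) = 24.6614
  k=2: S(2,0) = 34.8708; S(2,1) = 27.6800; S(2,2) = 21.9720
  k=3: S(3,0) = 39.1390; S(3,1) = 31.0681; S(3,2) = 24.6614; S(3,3) = 19.5759
Terminal payoffs V(N, i) = max(S_T - K, 0):
  V(3,0) = 7.839034; V(3,1) = 0.000000; V(3,2) = 0.000000; V(3,3) = 0.000000
Backward induction: V(k, i) = exp(-r*dt) * [p * V(k+1, i) + (1-p) * V(k+1, i+1)].
  V(2,0) = exp(-r*dt) * [p*7.839034 + (1-p)*0.000000] = 3.826455
  V(2,1) = exp(-r*dt) * [p*0.000000 + (1-p)*0.000000] = 0.000000
  V(2,2) = exp(-r*dt) * [p*0.000000 + (1-p)*0.000000] = 0.000000
  V(1,0) = exp(-r*dt) * [p*3.826455 + (1-p)*0.000000] = 1.867801
  V(1,1) = exp(-r*dt) * [p*0.000000 + (1-p)*0.000000] = 0.000000
  V(0,0) = exp(-r*dt) * [p*1.867801 + (1-p)*0.000000] = 0.911727

Answer: Price = V(0,0) = 0.9117


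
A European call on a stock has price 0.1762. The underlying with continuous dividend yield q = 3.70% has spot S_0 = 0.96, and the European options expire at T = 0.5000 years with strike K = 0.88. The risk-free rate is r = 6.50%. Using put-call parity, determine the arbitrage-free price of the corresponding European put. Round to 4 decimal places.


Answer: Put price = 0.0857

Derivation:
Put-call parity: C - P = S_0 * exp(-qT) - K * exp(-rT).
S_0 * exp(-qT) = 0.9600 * 0.98167007 = 0.94240327
K * exp(-rT) = 0.8800 * 0.96802245 = 0.85185976
P = C - S*exp(-qT) + K*exp(-rT)
P = 0.1762 - 0.94240327 + 0.85185976 = 0.0857


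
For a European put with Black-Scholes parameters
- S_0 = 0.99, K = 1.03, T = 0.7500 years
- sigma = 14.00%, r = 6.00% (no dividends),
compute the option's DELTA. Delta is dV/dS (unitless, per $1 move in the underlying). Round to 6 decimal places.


Answer: Delta = -0.458154

Derivation:
d1 = 0.1050848579; d2 = -0.0161586987
phi(d1) = 0.3967456249; exp(-qT) = 1.0000000000; exp(-rT) = 0.9559974818
N(-d1) = 0.4581542372
Delta = -exp(-qT) * N(-d1) = -1.0000000000 * 0.4581542372 = -0.458154


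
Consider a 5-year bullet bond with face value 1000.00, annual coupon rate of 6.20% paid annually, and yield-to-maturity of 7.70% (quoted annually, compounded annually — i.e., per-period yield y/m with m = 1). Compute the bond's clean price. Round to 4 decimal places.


Coupon per period c = face * coupon_rate / m = 62.000000
Periods per year m = 1; per-period yield y/m = 0.077000
Number of cashflows N = 5
Cashflows (t years, CF_t, discount factor 1/(1+y/m)^(m*t), PV):
  t = 1.0000: CF_t = 62.000000, DF = 0.928505, PV = 57.567317
  t = 2.0000: CF_t = 62.000000, DF = 0.862122, PV = 53.451547
  t = 3.0000: CF_t = 62.000000, DF = 0.800484, PV = 49.630035
  t = 4.0000: CF_t = 62.000000, DF = 0.743254, PV = 46.081741
  t = 5.0000: CF_t = 1062.000000, DF = 0.690115, PV = 732.902158
Price P = sum_t PV_t = 939.632797

Answer: Price = 939.6328


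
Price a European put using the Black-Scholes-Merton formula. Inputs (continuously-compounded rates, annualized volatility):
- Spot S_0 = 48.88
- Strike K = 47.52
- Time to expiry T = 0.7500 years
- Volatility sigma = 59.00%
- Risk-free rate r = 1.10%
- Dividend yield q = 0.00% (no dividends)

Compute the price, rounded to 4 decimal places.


Answer: Price = 8.8289

Derivation:
d1 = (ln(S/K) + (r - q + 0.5*sigma^2) * T) / (sigma * sqrt(T)) = 0.32684903
d2 = d1 - sigma * sqrt(T) = -0.18410596
exp(-rT) = 0.99178394; exp(-qT) = 1.00000000
P = K * exp(-rT) * N(-d2) - S_0 * exp(-qT) * N(-d1)
N(-d1) = 0.37189104; N(-d2) = 0.57303484
P = 47.5200 * 0.99178394 * 0.57303484 - 48.8800 * 1.00000000 * 0.37189104 = 8.8289


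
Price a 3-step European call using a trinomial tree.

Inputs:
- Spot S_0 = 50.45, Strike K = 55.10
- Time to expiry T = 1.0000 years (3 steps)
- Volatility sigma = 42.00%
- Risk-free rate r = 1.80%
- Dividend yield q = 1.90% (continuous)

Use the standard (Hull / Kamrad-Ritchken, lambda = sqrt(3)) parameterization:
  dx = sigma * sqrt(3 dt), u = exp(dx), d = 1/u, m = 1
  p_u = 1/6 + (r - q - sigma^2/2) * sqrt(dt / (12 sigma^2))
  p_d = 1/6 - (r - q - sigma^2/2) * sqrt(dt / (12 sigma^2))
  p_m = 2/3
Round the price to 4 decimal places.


dt = T/N = 0.333333; dx = sigma*sqrt(3*dt) = 0.420000
u = exp(dx) = 1.521962; d = 1/u = 0.657047
p_u = 0.131270, p_m = 0.666667, p_d = 0.202063
Discount per step: exp(-r*dt) = 0.994018
Stock lattice S(k, j) with j the centered position index:
  k=0: S(0,+0) = 50.4500
  k=1: S(1,-1) = 33.1480; S(1,+0) = 50.4500; S(1,+1) = 76.7830
  k=2: S(2,-2) = 21.7798; S(2,-1) = 33.1480; S(2,+0) = 50.4500; S(2,+1) = 76.7830; S(2,+2) = 116.8607
  k=3: S(3,-3) = 14.3103; S(3,-2) = 21.7798; S(3,-1) = 33.1480; S(3,+0) = 50.4500; S(3,+1) = 76.7830; S(3,+2) = 116.8607; S(3,+3) = 177.8575
Terminal payoffs V(N, j) = max(S_T - K, 0):
  V(3,-3) = 0.000000; V(3,-2) = 0.000000; V(3,-1) = 0.000000; V(3,+0) = 0.000000; V(3,+1) = 21.682960; V(3,+2) = 61.760714; V(3,+3) = 122.757514
Backward induction: V(k, j) = exp(-r*dt) * [p_u * V(k+1, j+1) + p_m * V(k+1, j) + p_d * V(k+1, j-1)]
  V(2,-2) = exp(-r*dt) * [p_u*0.000000 + p_m*0.000000 + p_d*0.000000] = 0.000000
  V(2,-1) = exp(-r*dt) * [p_u*0.000000 + p_m*0.000000 + p_d*0.000000] = 0.000000
  V(2,+0) = exp(-r*dt) * [p_u*21.682960 + p_m*0.000000 + p_d*0.000000] = 2.829292
  V(2,+1) = exp(-r*dt) * [p_u*61.760714 + p_m*21.682960 + p_d*0.000000] = 22.427656
  V(2,+2) = exp(-r*dt) * [p_u*122.757514 + p_m*61.760714 + p_d*21.682960] = 61.300594
  V(1,-1) = exp(-r*dt) * [p_u*2.829292 + p_m*0.000000 + p_d*0.000000] = 0.369179
  V(1,+0) = exp(-r*dt) * [p_u*22.427656 + p_m*2.829292 + p_d*0.000000] = 4.801375
  V(1,+1) = exp(-r*dt) * [p_u*61.300594 + p_m*22.427656 + p_d*2.829292] = 23.429387
  V(0,+0) = exp(-r*dt) * [p_u*23.429387 + p_m*4.801375 + p_d*0.369179] = 6.313094

Answer: Price = V(0,0) = 6.3131


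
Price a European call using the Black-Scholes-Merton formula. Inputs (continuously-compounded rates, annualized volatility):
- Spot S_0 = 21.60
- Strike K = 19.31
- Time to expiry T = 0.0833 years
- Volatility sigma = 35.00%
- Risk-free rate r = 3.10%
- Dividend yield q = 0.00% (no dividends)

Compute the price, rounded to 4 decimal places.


Answer: Price = 2.4716

Derivation:
d1 = (ln(S/K) + (r - q + 0.5*sigma^2) * T) / (sigma * sqrt(T)) = 1.18550070
d2 = d1 - sigma * sqrt(T) = 1.08448462
exp(-rT) = 0.99742103; exp(-qT) = 1.00000000
C = S_0 * exp(-qT) * N(d1) - K * exp(-rT) * N(d2)
N(d1) = 0.88209023; N(d2) = 0.86092501
C = 21.6000 * 1.00000000 * 0.88209023 - 19.3100 * 0.99742103 * 0.86092501 = 2.4716


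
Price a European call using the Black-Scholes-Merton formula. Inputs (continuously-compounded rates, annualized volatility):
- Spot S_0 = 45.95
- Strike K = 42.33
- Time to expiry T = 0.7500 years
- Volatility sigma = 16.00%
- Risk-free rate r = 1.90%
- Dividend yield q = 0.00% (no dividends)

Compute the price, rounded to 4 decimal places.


Answer: Price = 5.0920

Derivation:
d1 = (ln(S/K) + (r - q + 0.5*sigma^2) * T) / (sigma * sqrt(T)) = 0.76432367
d2 = d1 - sigma * sqrt(T) = 0.62575960
exp(-rT) = 0.98585105; exp(-qT) = 1.00000000
C = S_0 * exp(-qT) * N(d1) - K * exp(-rT) * N(d2)
N(d1) = 0.77766281; N(d2) = 0.73426368
C = 45.9500 * 1.00000000 * 0.77766281 - 42.3300 * 0.98585105 * 0.73426368 = 5.0920


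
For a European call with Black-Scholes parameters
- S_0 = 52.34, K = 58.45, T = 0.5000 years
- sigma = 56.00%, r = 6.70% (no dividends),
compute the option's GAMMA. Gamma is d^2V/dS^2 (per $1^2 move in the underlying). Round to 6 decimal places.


Answer: Gamma = 0.019249

Derivation:
d1 = 0.0037608211; d2 = -0.3922189763
phi(d1) = 0.3989394591; exp(-qT) = 1.0000000000; exp(-rT) = 0.9670549112
Gamma = exp(-qT) * phi(d1) / (S * sigma * sqrt(T)) = 1.0000000000 * 0.3989394591 / (52.3400 * 0.5600 * 0.7071067812) = 0.019249


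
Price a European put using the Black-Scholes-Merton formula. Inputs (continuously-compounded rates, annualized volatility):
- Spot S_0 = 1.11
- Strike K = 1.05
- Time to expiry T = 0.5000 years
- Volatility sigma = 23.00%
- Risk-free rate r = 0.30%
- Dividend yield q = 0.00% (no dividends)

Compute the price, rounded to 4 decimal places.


d1 = (ln(S/K) + (r - q + 0.5*sigma^2) * T) / (sigma * sqrt(T)) = 0.43222579
d2 = d1 - sigma * sqrt(T) = 0.26959123
exp(-rT) = 0.99850112; exp(-qT) = 1.00000000
P = K * exp(-rT) * N(-d2) - S_0 * exp(-qT) * N(-d1)
N(-d1) = 0.33278866; N(-d2) = 0.39373737
P = 1.0500 * 0.99850112 * 0.39373737 - 1.1100 * 1.00000000 * 0.33278866 = 0.0434

Answer: Price = 0.0434


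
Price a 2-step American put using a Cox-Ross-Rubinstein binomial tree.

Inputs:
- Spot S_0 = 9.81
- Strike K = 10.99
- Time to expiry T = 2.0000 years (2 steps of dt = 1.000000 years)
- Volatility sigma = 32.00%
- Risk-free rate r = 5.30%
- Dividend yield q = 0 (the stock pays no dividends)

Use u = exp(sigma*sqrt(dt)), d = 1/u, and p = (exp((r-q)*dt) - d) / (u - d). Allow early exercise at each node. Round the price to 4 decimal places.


dt = T/N = 1.000000
u = exp(sigma*sqrt(dt)) = 1.377128; d = 1/u = 0.726149
p = (exp((r-q)*dt) - d) / (u - d) = 0.504288
Discount per step: exp(-r*dt) = 0.948380
Stock lattice S(k, i) with i counting down-moves:
  k=0: S(0,0) = 9.8100
  k=1: S(1,0) = 13.5096; S(1,1) = 7.1235
  k=2: S(2,0) = 18.6045; S(2,1) = 9.8100; S(2,2) = 5.1727
Terminal payoffs V(N, i) = max(K - S_T, 0):
  V(2,0) = 0.000000; V(2,1) = 1.180000; V(2,2) = 5.817261
Backward induction: V(k, i) = exp(-r*dt) * [p * V(k+1, i) + (1-p) * V(k+1, i+1)]; then take max(V_cont, immediate exercise) for American.
  V(1,0) = exp(-r*dt) * [p*0.000000 + (1-p)*1.180000] = 0.554746; exercise = 0.000000; V(1,0) = max -> 0.554746
  V(1,1) = exp(-r*dt) * [p*1.180000 + (1-p)*5.817261] = 3.299174; exercise = 3.866478; V(1,1) = max -> 3.866478
  V(0,0) = exp(-r*dt) * [p*0.554746 + (1-p)*3.866478] = 2.083033; exercise = 1.180000; V(0,0) = max -> 2.083033

Answer: Price = V(0,0) = 2.0830
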